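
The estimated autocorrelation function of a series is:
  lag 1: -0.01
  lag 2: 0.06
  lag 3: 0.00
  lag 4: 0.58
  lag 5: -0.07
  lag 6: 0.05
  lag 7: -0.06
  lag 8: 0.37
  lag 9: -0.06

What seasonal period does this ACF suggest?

4

The largest autocorrelation is r_4 = 0.58, with a weaker echo at lag 8 (0.37); the remaining lags stay at or below 0.06.
The dominant spike at lag 4 indicates a seasonal period of 4.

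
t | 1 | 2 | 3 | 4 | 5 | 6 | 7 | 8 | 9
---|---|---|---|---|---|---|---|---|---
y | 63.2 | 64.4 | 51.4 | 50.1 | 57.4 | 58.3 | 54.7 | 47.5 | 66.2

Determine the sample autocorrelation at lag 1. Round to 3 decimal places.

-0.077

Mean ȳ = (63.2 + 64.4 + 51.4 + 50.1 + 57.4 + 58.3 + 54.7 + 47.5 + 66.2)/9 = 57.0222
Numerator Σ_{t=1}^{8}(y_t−ȳ)(y_{t+1}−ȳ) = -27.3627
Denominator Σ(y_t−ȳ)² = 354.1956
r_1 = -27.3627 / 354.1956 = -0.077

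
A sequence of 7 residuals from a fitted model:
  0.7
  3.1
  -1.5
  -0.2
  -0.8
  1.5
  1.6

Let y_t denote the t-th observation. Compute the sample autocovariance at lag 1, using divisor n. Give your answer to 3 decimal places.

Mean ȳ = (0.7 + 3.1 − 1.5 − 0.2 − 0.8 + 1.5 + 1.6)/7 = 0.6286
Deviations: 0.0714, 2.4714, -2.1286, -0.8286, -1.4286, 0.8714, 0.9714
Σ_{t=1}^{6}(y_t−ȳ)(y_{t+1}−ȳ) = -2.5351
γ_1 = -2.5351 / 7 = -0.362

-0.362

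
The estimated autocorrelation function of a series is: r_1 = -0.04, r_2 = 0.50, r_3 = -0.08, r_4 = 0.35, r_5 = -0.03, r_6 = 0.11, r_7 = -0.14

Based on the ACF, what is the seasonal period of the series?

2

The largest autocorrelation is r_2 = 0.50, with a weaker echo at lag 4 (0.35); the remaining lags stay at or below 0.11.
The dominant spike at lag 2 indicates a seasonal period of 2.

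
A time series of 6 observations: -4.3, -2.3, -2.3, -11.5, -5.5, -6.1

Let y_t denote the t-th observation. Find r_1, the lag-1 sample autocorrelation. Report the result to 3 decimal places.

-0.090

Mean ȳ = (-4.3 − 2.3 − 2.3 − 11.5 − 5.5 − 6.1)/6 = -5.3333
Deviations from mean: 1.0333, 3.0333, 3.0333, -6.1667, -0.1667, -0.7667
Numerator Σ_{t=1}^{5}(y_t−ȳ)(y_{t+1}−ȳ) = -5.2144
Denominator Σ(y_t−ȳ)² = 58.1133
r_1 = -5.2144 / 58.1133 = -0.090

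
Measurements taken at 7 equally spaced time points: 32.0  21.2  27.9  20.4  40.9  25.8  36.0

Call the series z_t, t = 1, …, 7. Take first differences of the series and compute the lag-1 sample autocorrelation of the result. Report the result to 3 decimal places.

First differences Δz: -10.8, 6.7, -7.5, 20.5, -15.1, 10.2
Mean of differences = 0.6667
Numerator Σ(Δz_t−Δz̄)(Δz_{t+1}−Δz̄) = -743.4411
Denominator Σ(Δz_t−Δz̄)² = 967.4133
r_1(Δz) = -743.4411 / 967.4133 = -0.768

-0.768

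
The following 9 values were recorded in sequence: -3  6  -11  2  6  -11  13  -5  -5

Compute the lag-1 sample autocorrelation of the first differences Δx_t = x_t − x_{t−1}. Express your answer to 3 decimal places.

First differences Δx: 9, -17, 13, 4, -17, 24, -18, 0
Mean of differences = -0.2500
Numerator Σ(Δx_t−Δx̄)(Δx_{t+1}−Δx̄) = -1232.8125
Denominator Σ(Δx_t−Δx̄)² = 1743.5000
r_1(Δx) = -1232.8125 / 1743.5000 = -0.707

-0.707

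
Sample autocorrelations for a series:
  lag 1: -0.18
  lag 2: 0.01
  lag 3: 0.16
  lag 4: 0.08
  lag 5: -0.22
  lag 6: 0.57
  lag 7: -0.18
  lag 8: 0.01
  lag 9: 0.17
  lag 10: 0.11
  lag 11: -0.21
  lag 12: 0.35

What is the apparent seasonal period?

The largest autocorrelation is r_6 = 0.57, with a weaker echo at lag 12 (0.35); the remaining lags stay at or below 0.17.
The dominant spike at lag 6 indicates a seasonal period of 6.

6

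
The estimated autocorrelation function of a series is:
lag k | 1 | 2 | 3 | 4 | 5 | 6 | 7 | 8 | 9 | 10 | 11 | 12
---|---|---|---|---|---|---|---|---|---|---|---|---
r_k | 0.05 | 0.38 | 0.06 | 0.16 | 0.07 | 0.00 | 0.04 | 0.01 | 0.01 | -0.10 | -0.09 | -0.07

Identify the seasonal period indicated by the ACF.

2

The largest autocorrelation is r_2 = 0.38, with a weaker echo at lag 4 (0.16); the remaining lags stay at or below 0.07.
The dominant spike at lag 2 indicates a seasonal period of 2.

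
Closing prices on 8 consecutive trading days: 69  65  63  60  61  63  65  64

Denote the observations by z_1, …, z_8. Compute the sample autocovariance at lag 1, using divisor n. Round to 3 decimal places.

Mean z̄ = (69 + 65 + 63 + 60 + 61 + 63 + 65 + 64)/8 = 63.7500
Σ_{t=1}^{7}(z_t−z̄)(z_{t+1}−z̄) = 20.1875
γ_1 = 20.1875 / 8 = 2.523

2.523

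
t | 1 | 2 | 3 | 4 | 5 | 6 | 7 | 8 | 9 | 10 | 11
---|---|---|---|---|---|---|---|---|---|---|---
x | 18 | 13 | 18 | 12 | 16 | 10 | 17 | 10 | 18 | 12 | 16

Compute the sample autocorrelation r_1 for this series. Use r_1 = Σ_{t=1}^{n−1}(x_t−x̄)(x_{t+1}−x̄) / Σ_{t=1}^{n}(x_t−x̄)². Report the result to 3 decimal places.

-0.782

Mean x̄ = (18 + 13 + 18 + 12 + 16 + 10 + 17 + 10 + 18 + 12 + 16)/11 = 14.5455
Numerator Σ_{t=1}^{10}(x_t−x̄)(x_{t+1}−x̄) = -80.2975
Denominator Σ(x_t−x̄)² = 102.7273
r_1 = -80.2975 / 102.7273 = -0.782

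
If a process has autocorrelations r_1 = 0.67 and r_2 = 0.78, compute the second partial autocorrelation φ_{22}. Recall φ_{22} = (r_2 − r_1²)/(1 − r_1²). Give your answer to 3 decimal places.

φ_{22} = (r_2 − r_1²) / (1 − r_1²)
r_1² = (0.67)² = 0.4489
Numerator = 0.78 − 0.4489 = 0.3311; denominator = 1 − 0.4489 = 0.5511
φ_{22} = 0.3311 / 0.5511 = 0.601

0.601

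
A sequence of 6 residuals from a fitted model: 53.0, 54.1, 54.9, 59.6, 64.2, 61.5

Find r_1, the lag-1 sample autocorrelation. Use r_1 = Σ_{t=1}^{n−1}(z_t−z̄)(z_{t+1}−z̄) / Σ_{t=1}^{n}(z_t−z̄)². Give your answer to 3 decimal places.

Mean z̄ = (53.0 + 54.1 + 54.9 + 59.6 + 64.2 + 61.5)/6 = 57.8833
Deviations from mean: -4.8833, -3.7833, -2.9833, 1.7167, 6.3167, 3.6167
Numerator Σ_{t=1}^{5}(z_t−z̄)(z_{t+1}−z̄) = 58.3297
Denominator Σ(z_t−z̄)² = 102.9883
r_1 = 58.3297 / 102.9883 = 0.566

0.566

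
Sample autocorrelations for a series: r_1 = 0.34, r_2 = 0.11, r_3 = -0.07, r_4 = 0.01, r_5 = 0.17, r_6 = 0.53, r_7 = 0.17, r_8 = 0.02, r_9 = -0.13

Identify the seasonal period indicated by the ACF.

The largest autocorrelation is r_6 = 0.53; the remaining lags stay at or below 0.34. The elevated value at lag 1 (0.34), dropping to 0.11 at lag 2, reflects decaying short-term dependence rather than seasonality.
The dominant spike at lag 6 indicates a seasonal period of 6.

6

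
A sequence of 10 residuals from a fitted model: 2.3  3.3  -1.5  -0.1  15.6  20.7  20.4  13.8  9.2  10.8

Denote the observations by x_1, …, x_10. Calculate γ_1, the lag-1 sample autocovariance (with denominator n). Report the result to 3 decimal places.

39.574

Mean x̄ = (2.3 + 3.3 − 1.5 − 0.1 + 15.6 + 20.7 + 20.4 + 13.8 + 9.2 + 10.8)/10 = 9.4500
Σ_{t=1}^{9}(x_t−x̄)(x_{t+1}−x̄) = 395.7375
γ_1 = 395.7375 / 10 = 39.574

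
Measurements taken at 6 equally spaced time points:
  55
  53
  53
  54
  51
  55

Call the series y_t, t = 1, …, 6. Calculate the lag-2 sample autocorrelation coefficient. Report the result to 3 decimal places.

0.087

Mean ȳ = (55 + 53 + 53 + 54 + 51 + 55)/6 = 53.5000
Deviations from mean: 1.5000, -0.5000, -0.5000, 0.5000, -2.5000, 1.5000
Σ(y_t−ȳ)(y_{t+2}−ȳ) = (-0.7500) + (-0.2500) + (1.2500) + (0.7500) = 1.0000
Denominator Σ(y_t−ȳ)² = 11.5000
r_2 = 1.0000 / 11.5000 = 0.087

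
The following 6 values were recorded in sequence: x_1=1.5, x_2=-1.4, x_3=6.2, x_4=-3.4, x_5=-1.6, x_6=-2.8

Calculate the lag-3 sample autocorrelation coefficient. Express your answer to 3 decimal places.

-0.318

Mean x̄ = (1.5 − 1.4 + 6.2 − 3.4 − 1.6 − 2.8)/6 = -0.2500
Deviations from mean: 1.7500, -1.1500, 6.4500, -3.1500, -1.3500, -2.5500
Σ(x_t−x̄)(x_{t+3}−x̄) = (-5.5125) + (1.5525) + (-16.4475) = -20.4075
Denominator Σ(x_t−x̄)² = 64.2350
r_3 = -20.4075 / 64.2350 = -0.318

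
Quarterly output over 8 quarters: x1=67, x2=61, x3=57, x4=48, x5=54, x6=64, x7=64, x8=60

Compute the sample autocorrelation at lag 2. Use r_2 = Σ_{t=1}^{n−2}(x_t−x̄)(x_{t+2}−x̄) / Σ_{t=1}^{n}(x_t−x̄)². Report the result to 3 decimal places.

Mean x̄ = (67 + 61 + 57 + 48 + 54 + 64 + 64 + 60)/8 = 59.3750
Numerator Σ_{t=1}^{6}(x_t−x̄)(x_{t+2}−x̄) = -98.4063
Denominator Σ(x_t−x̄)² = 267.8750
r_2 = -98.4063 / 267.8750 = -0.367

-0.367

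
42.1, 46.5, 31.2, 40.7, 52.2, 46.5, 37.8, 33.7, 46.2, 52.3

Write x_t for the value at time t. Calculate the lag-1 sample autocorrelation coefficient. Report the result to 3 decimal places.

0.050

Mean x̄ = (42.1 + 46.5 + 31.2 + 40.7 + 52.2 + 46.5 + 37.8 + 33.7 + 46.2 + 52.3)/10 = 42.9200
Numerator Σ_{t=1}^{9}(x_t−x̄)(x_{t+1}−x̄) = 23.1476
Denominator Σ(x_t−x̄)² = 464.6760
r_1 = 23.1476 / 464.6760 = 0.050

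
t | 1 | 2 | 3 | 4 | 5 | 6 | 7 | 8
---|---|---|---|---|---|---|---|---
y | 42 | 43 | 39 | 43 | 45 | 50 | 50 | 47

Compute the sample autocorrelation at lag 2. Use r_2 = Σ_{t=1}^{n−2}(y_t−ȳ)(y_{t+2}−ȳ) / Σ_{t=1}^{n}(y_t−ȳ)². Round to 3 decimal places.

0.202

Mean ȳ = (42 + 43 + 39 + 43 + 45 + 50 + 50 + 47)/8 = 44.8750
Σ(y_t−ȳ)(y_{t+2}−ȳ) = (16.8906) + (3.5156) + (-0.7344) + (-9.6094) + (0.6406) + (10.8906) = 21.5938
Denominator Σ(y_t−ȳ)² = 106.8750
r_2 = 21.5938 / 106.8750 = 0.202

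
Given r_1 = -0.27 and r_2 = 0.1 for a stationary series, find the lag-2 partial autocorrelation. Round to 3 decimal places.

0.029

φ_{22} = (r_2 − r_1²) / (1 − r_1²)
r_1² = (-0.27)² = 0.0729
Numerator = 0.1 − 0.0729 = 0.0271; denominator = 1 − 0.0729 = 0.9271
φ_{22} = 0.0271 / 0.9271 = 0.029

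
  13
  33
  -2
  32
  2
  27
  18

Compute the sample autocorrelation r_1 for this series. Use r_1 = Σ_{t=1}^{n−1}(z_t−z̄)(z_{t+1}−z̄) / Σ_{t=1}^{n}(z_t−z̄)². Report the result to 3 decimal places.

-0.865

Mean z̄ = (13 + 33 − 2 + 32 + 2 + 27 + 18)/7 = 17.5714
Deviations from mean: -4.5714, 15.4286, -19.5714, 14.4286, -15.5714, 9.4286, 0.4286
Σ(z_t−z̄)(z_{t+1}−z̄) = (-70.5306) + (-301.9592) + (-282.3878) + (-224.6735) + (-146.8163) + (4.0408) = -1022.3265
Denominator Σ(z_t−z̄)² = 1181.7143
r_1 = -1022.3265 / 1181.7143 = -0.865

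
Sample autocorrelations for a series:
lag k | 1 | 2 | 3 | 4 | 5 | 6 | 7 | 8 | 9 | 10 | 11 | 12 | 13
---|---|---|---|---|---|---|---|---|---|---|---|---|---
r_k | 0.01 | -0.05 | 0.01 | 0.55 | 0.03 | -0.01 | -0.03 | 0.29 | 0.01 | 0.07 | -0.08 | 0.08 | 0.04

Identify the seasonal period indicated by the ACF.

4

The largest autocorrelation is r_4 = 0.55, with a weaker echo at lag 8 (0.29); the remaining lags stay at or below 0.08.
The dominant spike at lag 4 indicates a seasonal period of 4.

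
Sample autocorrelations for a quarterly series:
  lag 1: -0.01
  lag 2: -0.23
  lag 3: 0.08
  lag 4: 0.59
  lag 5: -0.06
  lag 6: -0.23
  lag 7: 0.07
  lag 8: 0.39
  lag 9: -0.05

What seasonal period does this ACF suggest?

4

The largest autocorrelation is r_4 = 0.59, with a weaker echo at lag 8 (0.39); the remaining lags stay at or below 0.08.
The dominant spike at lag 4 indicates a seasonal period of 4.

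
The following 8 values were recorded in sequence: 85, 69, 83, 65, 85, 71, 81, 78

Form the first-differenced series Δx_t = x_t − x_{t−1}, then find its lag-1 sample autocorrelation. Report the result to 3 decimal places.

First differences Δx: -16, 14, -18, 20, -14, 10, -3
Mean of differences = -1.0000
Numerator Σ(Δx_t−Δx̄)(Δx_{t+1}−Δx̄) = -1275.0000
Denominator Σ(Δx_t−Δx̄)² = 1474.0000
r_1(Δx) = -1275.0000 / 1474.0000 = -0.865

-0.865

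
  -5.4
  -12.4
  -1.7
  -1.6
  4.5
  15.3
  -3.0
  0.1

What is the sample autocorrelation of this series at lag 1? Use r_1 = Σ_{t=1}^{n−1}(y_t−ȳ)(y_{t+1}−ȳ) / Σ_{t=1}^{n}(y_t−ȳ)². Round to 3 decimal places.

0.237

Mean ȳ = (-5.4 − 12.4 − 1.7 − 1.6 + 4.5 + 15.3 − 3.0 + 0.1)/8 = -0.5250
Deviations from mean: -4.8750, -11.8750, -1.1750, -1.0750, 5.0250, 15.8250, -2.4750, 0.6250
Σ(y_t−ȳ)(y_{t+1}−ȳ) = (57.8906) + (13.9531) + (1.2631) + (-5.4019) + (79.5206) + (-39.1669) + (-1.5469) = 106.5119
Denominator Σ(y_t−ȳ)² = 449.5150
r_1 = 106.5119 / 449.5150 = 0.237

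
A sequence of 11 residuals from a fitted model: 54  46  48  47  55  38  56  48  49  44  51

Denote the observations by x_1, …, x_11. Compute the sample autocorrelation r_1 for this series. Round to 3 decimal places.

Mean x̄ = (54 + 46 + 48 + 47 + 55 + 38 + 56 + 48 + 49 + 44 + 51)/11 = 48.7273
Numerator Σ_{t=1}^{10}(x_t−x̄)(x_{t+1}−x̄) = -184.8017
Denominator Σ(x_t−x̄)² = 274.1818
r_1 = -184.8017 / 274.1818 = -0.674

-0.674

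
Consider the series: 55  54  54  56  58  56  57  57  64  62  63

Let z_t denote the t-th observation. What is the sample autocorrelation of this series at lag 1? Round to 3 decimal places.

0.597

Mean z̄ = (55 + 54 + 54 + 56 + 58 + 56 + 57 + 57 + 64 + 62 + 63)/11 = 57.8182
Numerator Σ_{t=1}^{10}(z_t−z̄)(z_{t+1}−z̄) = 76.2397
Denominator Σ(z_t−z̄)² = 127.6364
r_1 = 76.2397 / 127.6364 = 0.597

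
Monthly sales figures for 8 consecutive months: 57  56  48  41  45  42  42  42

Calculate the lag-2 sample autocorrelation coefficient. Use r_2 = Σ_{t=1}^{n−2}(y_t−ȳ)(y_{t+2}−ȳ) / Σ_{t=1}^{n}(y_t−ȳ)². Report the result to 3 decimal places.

0.048

Mean ȳ = (57 + 56 + 48 + 41 + 45 + 42 + 42 + 42)/8 = 46.6250
Numerator Σ_{t=1}^{6}(y_t−ȳ)(y_{t+2}−ȳ) = 14.2188
Denominator Σ(y_t−ȳ)² = 295.8750
r_2 = 14.2188 / 295.8750 = 0.048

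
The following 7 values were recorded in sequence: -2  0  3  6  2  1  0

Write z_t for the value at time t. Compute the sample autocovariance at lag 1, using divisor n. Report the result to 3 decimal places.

1.831

Mean z̄ = (-2 + 0 + 3 + 6 + 2 + 1 + 0)/7 = 1.4286
Deviations: -3.4286, -1.4286, 1.5714, 4.5714, 0.5714, -0.4286, -1.4286
Σ_{t=1}^{6}(z_t−z̄)(z_{t+1}−z̄) = 12.8163
γ_1 = 12.8163 / 7 = 1.831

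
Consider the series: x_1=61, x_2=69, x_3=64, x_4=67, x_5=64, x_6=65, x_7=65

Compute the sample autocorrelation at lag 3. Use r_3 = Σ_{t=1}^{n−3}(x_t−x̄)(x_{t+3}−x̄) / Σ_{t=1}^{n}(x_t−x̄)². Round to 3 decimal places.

-0.316

Mean x̄ = (61 + 69 + 64 + 67 + 64 + 65 + 65)/7 = 65.0000
Deviations from mean: -4.0000, 4.0000, -1.0000, 2.0000, -1.0000, 0.0000, 0.0000
Σ(x_t−x̄)(x_{t+3}−x̄) = (-8.0000) + (-4.0000) + (0.0000) + (0.0000) = -12.0000
Denominator Σ(x_t−x̄)² = 38.0000
r_3 = -12.0000 / 38.0000 = -0.316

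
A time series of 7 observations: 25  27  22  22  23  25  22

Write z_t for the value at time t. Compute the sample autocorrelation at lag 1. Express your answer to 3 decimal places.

Mean z̄ = (25 + 27 + 22 + 22 + 23 + 25 + 22)/7 = 23.7143
Deviations from mean: 1.2857, 3.2857, -1.7143, -1.7143, -0.7143, 1.2857, -1.7143
Numerator Σ_{t=1}^{6}(z_t−z̄)(z_{t+1}−z̄) = -0.3673
Denominator Σ(z_t−z̄)² = 23.4286
r_1 = -0.3673 / 23.4286 = -0.016

-0.016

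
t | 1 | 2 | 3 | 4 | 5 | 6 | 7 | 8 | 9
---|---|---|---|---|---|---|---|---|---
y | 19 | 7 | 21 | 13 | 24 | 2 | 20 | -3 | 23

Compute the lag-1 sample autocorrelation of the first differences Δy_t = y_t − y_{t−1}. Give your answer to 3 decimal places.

First differences Δy: -12, 14, -8, 11, -22, 18, -23, 26
Mean of differences = 0.5000
Numerator Σ(Δy_t−Δȳ)(Δy_{t+1}−Δȳ) = -2013.2500
Denominator Σ(Δy_t−Δȳ)² = 2536.0000
r_1(Δy) = -2013.2500 / 2536.0000 = -0.794

-0.794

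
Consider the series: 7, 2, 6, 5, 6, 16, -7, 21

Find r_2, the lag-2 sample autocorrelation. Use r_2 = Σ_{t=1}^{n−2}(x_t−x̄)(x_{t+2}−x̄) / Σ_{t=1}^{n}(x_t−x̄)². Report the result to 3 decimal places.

Mean x̄ = (7 + 2 + 6 + 5 + 6 + 16 − 7 + 21)/8 = 7.0000
Deviations from mean: 0.0000, -5.0000, -1.0000, -2.0000, -1.0000, 9.0000, -14.0000, 14.0000
Numerator Σ_{t=1}^{6}(x_t−x̄)(x_{t+2}−x̄) = 133.0000
Denominator Σ(x_t−x̄)² = 504.0000
r_2 = 133.0000 / 504.0000 = 0.264

0.264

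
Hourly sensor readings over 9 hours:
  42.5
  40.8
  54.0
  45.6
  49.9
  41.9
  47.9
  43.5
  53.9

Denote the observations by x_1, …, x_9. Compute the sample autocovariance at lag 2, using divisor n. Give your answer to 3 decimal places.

Mean x̄ = (42.5 + 40.8 + 54.0 + 45.6 + 49.9 + 41.9 + 47.9 + 43.5 + 53.9)/9 = 46.6667
Σ_{t=1}^{7}(x_t−x̄)(x_{t+2}−x̄) = 32.5011
γ_2 = 32.5011 / 9 = 3.611

3.611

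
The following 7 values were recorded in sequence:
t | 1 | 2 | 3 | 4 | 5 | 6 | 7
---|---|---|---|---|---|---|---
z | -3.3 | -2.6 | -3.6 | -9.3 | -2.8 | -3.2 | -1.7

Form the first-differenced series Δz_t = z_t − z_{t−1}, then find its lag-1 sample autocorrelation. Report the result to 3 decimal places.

First differences Δz: 0.7, -1.0, -5.7, 6.5, -0.4, 1.5
Mean of differences = 0.2667
Numerator Σ(Δz_t−Δz̄)(Δz_{t+1}−Δz̄) = -35.1611
Denominator Σ(Δz_t−Δz̄)² = 78.2133
r_1(Δz) = -35.1611 / 78.2133 = -0.450

-0.450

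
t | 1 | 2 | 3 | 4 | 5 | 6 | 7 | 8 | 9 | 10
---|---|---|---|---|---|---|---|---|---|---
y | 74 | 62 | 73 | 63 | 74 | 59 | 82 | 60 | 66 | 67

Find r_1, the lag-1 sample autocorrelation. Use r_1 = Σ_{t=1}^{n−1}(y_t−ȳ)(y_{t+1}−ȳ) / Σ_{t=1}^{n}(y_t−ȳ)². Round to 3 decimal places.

Mean ȳ = (74 + 62 + 73 + 63 + 74 + 59 + 82 + 60 + 66 + 67)/10 = 68.0000
Numerator Σ_{t=1}^{9}(y_t−ȳ)(y_{t+1}−ȳ) = -395.0000
Denominator Σ(y_t−ȳ)² = 504.0000
r_1 = -395.0000 / 504.0000 = -0.784

-0.784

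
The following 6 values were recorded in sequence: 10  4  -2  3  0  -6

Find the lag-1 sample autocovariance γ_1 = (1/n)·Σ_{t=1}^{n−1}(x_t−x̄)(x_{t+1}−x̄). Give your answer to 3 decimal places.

Mean x̄ = (10 + 4 − 2 + 3 + 0 − 6)/6 = 1.5000
Deviations: 8.5000, 2.5000, -3.5000, 1.5000, -1.5000, -7.5000
Σ_{t=1}^{5}(x_t−x̄)(x_{t+1}−x̄) = 16.2500
γ_1 = 16.2500 / 6 = 2.708

2.708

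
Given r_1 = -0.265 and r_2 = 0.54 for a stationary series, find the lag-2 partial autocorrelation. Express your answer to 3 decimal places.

φ_{22} = (r_2 − r_1²) / (1 − r_1²)
r_1² = (-0.265)² = 0.070225
Numerator = 0.54 − 0.0702 = 0.4698; denominator = 1 − 0.0702 = 0.9298
φ_{22} = 0.4698 / 0.9298 = 0.505

0.505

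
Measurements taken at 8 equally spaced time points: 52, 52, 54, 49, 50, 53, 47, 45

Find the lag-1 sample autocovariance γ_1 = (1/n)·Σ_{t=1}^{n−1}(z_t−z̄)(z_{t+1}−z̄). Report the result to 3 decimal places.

1.586

Mean z̄ = (52 + 52 + 54 + 49 + 50 + 53 + 47 + 45)/8 = 50.2500
Deviations: 1.7500, 1.7500, 3.7500, -1.2500, -0.2500, 2.7500, -3.2500, -5.2500
Σ_{t=1}^{7}(z_t−z̄)(z_{t+1}−z̄) = 12.6875
γ_1 = 12.6875 / 8 = 1.586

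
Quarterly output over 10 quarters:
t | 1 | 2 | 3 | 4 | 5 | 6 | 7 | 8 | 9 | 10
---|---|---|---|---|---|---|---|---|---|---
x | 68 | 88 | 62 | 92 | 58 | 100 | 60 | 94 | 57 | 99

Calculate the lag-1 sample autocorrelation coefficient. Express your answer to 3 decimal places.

Mean x̄ = (68 + 88 + 62 + 92 + 58 + 100 + 60 + 94 + 57 + 99)/10 = 77.8000
Numerator Σ_{t=1}^{9}(x_t−x̄)(x_{t+1}−x̄) = -2667.6400
Denominator Σ(x_t−x̄)² = 2997.6000
r_1 = -2667.6400 / 2997.6000 = -0.890

-0.890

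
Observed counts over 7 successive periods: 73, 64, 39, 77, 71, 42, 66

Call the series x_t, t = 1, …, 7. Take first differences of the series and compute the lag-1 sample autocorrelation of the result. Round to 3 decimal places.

First differences Δx: -9, -25, 38, -6, -29, 24
Mean of differences = -1.1667
Numerator Σ(Δx_t−Δx̄)(Δx_{t+1}−Δx̄) = -1502.0278
Denominator Σ(Δx_t−Δx̄)² = 3594.8333
r_1(Δx) = -1502.0278 / 3594.8333 = -0.418

-0.418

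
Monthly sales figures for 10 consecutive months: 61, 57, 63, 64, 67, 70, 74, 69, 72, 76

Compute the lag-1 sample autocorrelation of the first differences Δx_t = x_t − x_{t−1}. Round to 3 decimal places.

First differences Δx: -4, 6, 1, 3, 3, 4, -5, 3, 4
Mean of differences = 1.6667
Numerator Σ(Δx_t−Δx̄)(Δx_{t+1}−Δx̄) = -44.7778
Denominator Σ(Δx_t−Δx̄)² = 112.0000
r_1(Δx) = -44.7778 / 112.0000 = -0.400

-0.400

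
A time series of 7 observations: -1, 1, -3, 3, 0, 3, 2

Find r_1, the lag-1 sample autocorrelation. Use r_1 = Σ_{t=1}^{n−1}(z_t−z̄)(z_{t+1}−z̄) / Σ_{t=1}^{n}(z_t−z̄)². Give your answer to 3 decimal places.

Mean z̄ = (-1 + 1 − 3 + 3 + 0 + 3 + 2)/7 = 0.7143
Numerator Σ_{t=1}^{6}(z_t−z̄)(z_{t+1}−z̄) = -10.3673
Denominator Σ(z_t−z̄)² = 29.4286
r_1 = -10.3673 / 29.4286 = -0.352

-0.352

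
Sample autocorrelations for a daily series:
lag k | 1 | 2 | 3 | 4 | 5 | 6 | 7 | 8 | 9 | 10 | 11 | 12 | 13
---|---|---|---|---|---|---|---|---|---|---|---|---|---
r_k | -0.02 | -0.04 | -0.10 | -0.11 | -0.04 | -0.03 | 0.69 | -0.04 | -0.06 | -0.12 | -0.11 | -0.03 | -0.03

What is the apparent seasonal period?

7

The largest autocorrelation is r_7 = 0.69; the remaining lags stay at or below -0.02.
The dominant spike at lag 7 indicates a seasonal period of 7.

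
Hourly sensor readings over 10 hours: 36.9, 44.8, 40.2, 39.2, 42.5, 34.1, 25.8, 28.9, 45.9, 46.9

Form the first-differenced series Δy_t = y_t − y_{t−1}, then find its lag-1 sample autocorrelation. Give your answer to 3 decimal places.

0.093

First differences Δy: 7.9, -4.6, -1.0, 3.3, -8.4, -8.3, 3.1, 17.0, 1.0
Mean of differences = 1.1111
Numerator Σ(Δy_t−Δȳ)(Δy_{t+1}−Δȳ) = 48.4732
Denominator Σ(Δy_t−Δȳ)² = 523.4089
r_1(Δy) = 48.4732 / 523.4089 = 0.093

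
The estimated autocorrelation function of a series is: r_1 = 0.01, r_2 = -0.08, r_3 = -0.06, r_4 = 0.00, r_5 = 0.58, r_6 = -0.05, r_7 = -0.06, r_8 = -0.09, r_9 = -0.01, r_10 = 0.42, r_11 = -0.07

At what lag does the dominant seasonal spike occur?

5

The largest autocorrelation is r_5 = 0.58, with a weaker echo at lag 10 (0.42); the remaining lags stay at or below 0.01.
The dominant spike at lag 5 indicates a seasonal period of 5.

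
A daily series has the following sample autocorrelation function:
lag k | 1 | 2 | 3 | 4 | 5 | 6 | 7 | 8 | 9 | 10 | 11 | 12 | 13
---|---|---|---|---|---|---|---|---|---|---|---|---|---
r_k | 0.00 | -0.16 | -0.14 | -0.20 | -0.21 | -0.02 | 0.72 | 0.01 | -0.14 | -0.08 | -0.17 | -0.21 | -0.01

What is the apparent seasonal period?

The largest autocorrelation is r_7 = 0.72; the remaining lags stay at or below 0.01.
The dominant spike at lag 7 indicates a seasonal period of 7.

7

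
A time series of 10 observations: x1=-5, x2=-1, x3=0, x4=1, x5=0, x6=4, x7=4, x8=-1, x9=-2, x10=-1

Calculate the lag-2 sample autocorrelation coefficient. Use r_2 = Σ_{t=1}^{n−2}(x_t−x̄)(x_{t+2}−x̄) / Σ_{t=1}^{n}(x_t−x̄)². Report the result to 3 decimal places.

Mean x̄ = (-5 − 1 + 0 + 1 + 0 + 4 + 4 − 1 − 2 − 1)/10 = -0.1000
Numerator Σ_{t=1}^{8}(x_t−x̄)(x_{t+2}−x̄) = -7.2200
Denominator Σ(x_t−x̄)² = 64.9000
r_2 = -7.2200 / 64.9000 = -0.111

-0.111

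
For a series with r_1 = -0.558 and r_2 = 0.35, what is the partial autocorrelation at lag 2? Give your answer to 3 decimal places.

0.056

φ_{22} = (r_2 − r_1²) / (1 − r_1²)
r_1² = (-0.558)² = 0.311364
Numerator = 0.35 − 0.3114 = 0.0386; denominator = 1 − 0.3114 = 0.6886
φ_{22} = 0.0386 / 0.6886 = 0.056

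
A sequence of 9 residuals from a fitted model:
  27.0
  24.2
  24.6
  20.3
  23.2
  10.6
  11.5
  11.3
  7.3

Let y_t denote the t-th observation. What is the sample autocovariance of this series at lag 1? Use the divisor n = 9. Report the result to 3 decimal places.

27.623

Mean ȳ = (27.0 + 24.2 + 24.6 + 20.3 + 23.2 + 10.6 + 11.5 + 11.3 + 7.3)/9 = 17.7778
Σ_{t=1}^{8}(y_t−ȳ)(y_{t+1}−ȳ) = 248.6040
γ_1 = 248.6040 / 9 = 27.623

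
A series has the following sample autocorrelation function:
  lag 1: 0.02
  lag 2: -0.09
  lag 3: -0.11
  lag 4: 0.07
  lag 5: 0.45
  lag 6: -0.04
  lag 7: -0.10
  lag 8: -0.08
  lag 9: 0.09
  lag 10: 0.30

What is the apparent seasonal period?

5

The largest autocorrelation is r_5 = 0.45, with a weaker echo at lag 10 (0.30); the remaining lags stay at or below 0.09.
The dominant spike at lag 5 indicates a seasonal period of 5.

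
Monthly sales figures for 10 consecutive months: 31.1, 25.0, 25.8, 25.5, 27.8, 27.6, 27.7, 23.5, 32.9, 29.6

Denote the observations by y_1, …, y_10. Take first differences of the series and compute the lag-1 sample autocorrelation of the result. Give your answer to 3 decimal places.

First differences Δy: -6.1, 0.8, -0.3, 2.3, -0.2, 0.1, -4.2, 9.4, -3.3
Mean of differences = -0.1667
Numerator Σ(Δy_t−Δȳ)(Δy_{t+1}−Δȳ) = -75.9211
Denominator Σ(Δy_t−Δȳ)² = 159.9200
r_1(Δy) = -75.9211 / 159.9200 = -0.475

-0.475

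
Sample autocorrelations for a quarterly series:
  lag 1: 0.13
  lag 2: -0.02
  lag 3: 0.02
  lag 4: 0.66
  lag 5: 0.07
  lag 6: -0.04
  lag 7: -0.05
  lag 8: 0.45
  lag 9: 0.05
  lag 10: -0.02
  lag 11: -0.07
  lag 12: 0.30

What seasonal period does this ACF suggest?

4

The largest autocorrelation is r_4 = 0.66, with weaker echoes at lags 8 (0.45) and 12 (0.30); the remaining lags stay at or below 0.13.
The dominant spike at lag 4 indicates a seasonal period of 4.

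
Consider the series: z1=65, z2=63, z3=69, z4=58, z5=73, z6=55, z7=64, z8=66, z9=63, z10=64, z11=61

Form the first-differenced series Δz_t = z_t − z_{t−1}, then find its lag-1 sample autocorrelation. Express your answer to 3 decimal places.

First differences Δz: -2, 6, -11, 15, -18, 9, 2, -3, 1, -3
Mean of differences = -0.4000
Numerator Σ(Δz_t−Δz̄)(Δz_{t+1}−Δz̄) = -668.7600
Denominator Σ(Δz_t−Δz̄)² = 812.4000
r_1(Δz) = -668.7600 / 812.4000 = -0.823

-0.823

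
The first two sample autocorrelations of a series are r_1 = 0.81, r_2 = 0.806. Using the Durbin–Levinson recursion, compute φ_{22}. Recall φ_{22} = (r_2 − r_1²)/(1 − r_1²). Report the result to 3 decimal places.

0.436

φ_{22} = (r_2 − r_1²) / (1 − r_1²)
r_1² = (0.81)² = 0.6561
Numerator = 0.806 − 0.6561 = 0.1499; denominator = 1 − 0.6561 = 0.3439
φ_{22} = 0.1499 / 0.3439 = 0.436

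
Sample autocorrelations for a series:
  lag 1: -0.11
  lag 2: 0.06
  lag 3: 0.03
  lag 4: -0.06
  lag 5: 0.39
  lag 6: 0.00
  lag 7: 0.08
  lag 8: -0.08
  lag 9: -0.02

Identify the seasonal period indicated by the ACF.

The largest autocorrelation is r_5 = 0.39; the remaining lags stay at or below 0.08.
The dominant spike at lag 5 indicates a seasonal period of 5.

5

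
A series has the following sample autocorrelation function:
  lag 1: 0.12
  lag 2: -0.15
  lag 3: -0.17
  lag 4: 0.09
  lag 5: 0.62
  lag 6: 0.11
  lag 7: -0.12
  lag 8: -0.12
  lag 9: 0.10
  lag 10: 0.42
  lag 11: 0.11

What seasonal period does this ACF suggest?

The largest autocorrelation is r_5 = 0.62, with a weaker echo at lag 10 (0.42); the remaining lags stay at or below 0.12.
The dominant spike at lag 5 indicates a seasonal period of 5.

5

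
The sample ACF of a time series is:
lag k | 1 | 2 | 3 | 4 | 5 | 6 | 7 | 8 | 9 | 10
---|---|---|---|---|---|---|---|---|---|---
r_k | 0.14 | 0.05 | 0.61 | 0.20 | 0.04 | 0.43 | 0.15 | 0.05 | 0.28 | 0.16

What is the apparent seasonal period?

3

The largest autocorrelation is r_3 = 0.61, with weaker echoes at lags 6 (0.43) and 9 (0.28); the remaining lags stay at or below 0.20.
The dominant spike at lag 3 indicates a seasonal period of 3.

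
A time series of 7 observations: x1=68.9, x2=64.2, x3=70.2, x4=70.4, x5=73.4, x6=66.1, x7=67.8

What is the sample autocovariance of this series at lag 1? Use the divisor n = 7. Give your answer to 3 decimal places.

Mean x̄ = (68.9 + 64.2 + 70.2 + 70.4 + 73.4 + 66.1 + 67.8)/7 = 68.7143
Deviations: 0.1857, -4.5143, 1.4857, 1.6857, 4.6857, -2.6143, -0.9143
Σ_{t=1}^{6}(x_t−x̄)(x_{t+1}−x̄) = -7.0016
γ_1 = -7.0016 / 7 = -1.000

-1.000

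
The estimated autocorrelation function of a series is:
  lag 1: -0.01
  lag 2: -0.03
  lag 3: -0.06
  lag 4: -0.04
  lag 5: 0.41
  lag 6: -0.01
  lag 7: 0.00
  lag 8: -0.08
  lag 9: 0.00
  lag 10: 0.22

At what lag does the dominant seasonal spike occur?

5

The largest autocorrelation is r_5 = 0.41, with a weaker echo at lag 10 (0.22); the remaining lags stay at or below 0.00.
The dominant spike at lag 5 indicates a seasonal period of 5.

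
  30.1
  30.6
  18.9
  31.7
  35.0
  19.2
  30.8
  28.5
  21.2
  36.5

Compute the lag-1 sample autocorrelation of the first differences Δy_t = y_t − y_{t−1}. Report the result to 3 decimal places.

First differences Δy: 0.5, -11.7, 12.8, 3.3, -15.8, 11.6, -2.3, -7.3, 15.3
Mean of differences = 0.7111
Numerator Σ(Δy_t−Δȳ)(Δy_{t+1}−Δȳ) = -464.1912
Denominator Σ(Δy_t−Δȳ)² = 984.1889
r_1(Δy) = -464.1912 / 984.1889 = -0.472

-0.472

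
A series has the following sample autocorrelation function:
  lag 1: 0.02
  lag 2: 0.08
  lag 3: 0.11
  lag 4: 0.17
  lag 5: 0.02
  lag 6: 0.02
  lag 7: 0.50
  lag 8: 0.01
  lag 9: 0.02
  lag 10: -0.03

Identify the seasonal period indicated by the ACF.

The largest autocorrelation is r_7 = 0.50; the remaining lags stay at or below 0.17.
The dominant spike at lag 7 indicates a seasonal period of 7.

7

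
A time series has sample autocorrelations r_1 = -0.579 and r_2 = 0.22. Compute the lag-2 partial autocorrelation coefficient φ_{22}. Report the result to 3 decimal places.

-0.173

φ_{22} = (r_2 − r_1²) / (1 − r_1²)
r_1² = (-0.579)² = 0.335241
Numerator = 0.22 − 0.3352 = -0.1152; denominator = 1 − 0.3352 = 0.6648
φ_{22} = -0.1152 / 0.6648 = -0.173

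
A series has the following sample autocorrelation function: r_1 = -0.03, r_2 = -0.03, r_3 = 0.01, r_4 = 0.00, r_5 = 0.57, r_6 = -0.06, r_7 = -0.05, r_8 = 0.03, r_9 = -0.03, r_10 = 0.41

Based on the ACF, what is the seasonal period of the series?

5

The largest autocorrelation is r_5 = 0.57, with a weaker echo at lag 10 (0.41); the remaining lags stay at or below 0.03.
The dominant spike at lag 5 indicates a seasonal period of 5.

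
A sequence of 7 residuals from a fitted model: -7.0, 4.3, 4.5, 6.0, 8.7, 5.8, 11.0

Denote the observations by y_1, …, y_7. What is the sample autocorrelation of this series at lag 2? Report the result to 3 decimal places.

Mean ȳ = (-7.0 + 4.3 + 4.5 + 6.0 + 8.7 + 5.8 + 11.0)/7 = 4.7571
Deviations from mean: -11.7571, -0.4571, -0.2571, 1.2429, 3.9429, 1.0429, 6.2429
Σ(y_t−ȳ)(y_{t+2}−ȳ) = (3.0233) + (-0.5682) + (-1.0139) + (1.2961) + (24.6147) = 27.3520
Denominator Σ(y_t−ȳ)² = 195.6571
r_2 = 27.3520 / 195.6571 = 0.140

0.140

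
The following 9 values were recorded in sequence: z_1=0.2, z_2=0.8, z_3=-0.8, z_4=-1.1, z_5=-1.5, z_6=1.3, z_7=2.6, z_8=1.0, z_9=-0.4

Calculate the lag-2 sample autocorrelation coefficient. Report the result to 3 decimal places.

Mean z̄ = (0.2 + 0.8 − 0.8 − 1.1 − 1.5 + 1.3 + 2.6 + 1.0 − 0.4)/9 = 0.2333
Σ(z_t−z̄)(z_{t+2}−z̄) = (0.0344) + (-0.7556) + (1.7911) + (-1.4222) + (-4.1022) + (0.8178) + (-1.4989) = -5.1356
Denominator Σ(z_t−z̄)² = 13.9000
r_2 = -5.1356 / 13.9000 = -0.369

-0.369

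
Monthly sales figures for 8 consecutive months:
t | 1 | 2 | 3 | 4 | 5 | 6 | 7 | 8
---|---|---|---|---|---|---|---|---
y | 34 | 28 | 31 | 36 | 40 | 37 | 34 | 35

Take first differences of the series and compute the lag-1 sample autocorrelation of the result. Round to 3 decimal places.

0.097

First differences Δy: -6, 3, 5, 4, -3, -3, 1
Mean of differences = 0.1429
Numerator Σ(Δy_t−Δȳ)(Δy_{t+1}−Δȳ) = 10.1224
Denominator Σ(Δy_t−Δȳ)² = 104.8571
r_1(Δy) = 10.1224 / 104.8571 = 0.097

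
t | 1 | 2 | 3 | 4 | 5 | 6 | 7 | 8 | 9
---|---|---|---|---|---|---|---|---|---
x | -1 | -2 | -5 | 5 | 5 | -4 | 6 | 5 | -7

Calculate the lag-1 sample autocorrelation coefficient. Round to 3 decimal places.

-0.191

Mean x̄ = (-1 − 2 − 5 + 5 + 5 − 4 + 6 + 5 − 7)/9 = 0.2222
Numerator Σ_{t=1}^{8}(x_t−x̄)(x_{t+1}−x̄) = -39.2716
Denominator Σ(x_t−x̄)² = 205.5556
r_1 = -39.2716 / 205.5556 = -0.191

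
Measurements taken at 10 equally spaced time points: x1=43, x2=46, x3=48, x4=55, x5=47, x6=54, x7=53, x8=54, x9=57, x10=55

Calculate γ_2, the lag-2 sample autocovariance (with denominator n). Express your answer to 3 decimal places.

5.192

Mean x̄ = (43 + 46 + 48 + 55 + 47 + 54 + 53 + 54 + 57 + 55)/10 = 51.2000
Σ_{t=1}^{8}(x_t−x̄)(x_{t+2}−x̄) = 51.9200
γ_2 = 51.9200 / 10 = 5.192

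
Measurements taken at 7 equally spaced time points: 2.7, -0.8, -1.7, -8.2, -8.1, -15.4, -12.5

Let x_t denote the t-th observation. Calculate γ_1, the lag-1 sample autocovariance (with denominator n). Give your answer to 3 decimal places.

Mean x̄ = (2.7 − 0.8 − 1.7 − 8.2 − 8.1 − 15.4 − 12.5)/7 = -6.2857
Σ_{t=1}^{6}(x_t−x̄)(x_{t+1}−x̄) = 142.3184
γ_1 = 142.3184 / 7 = 20.331

20.331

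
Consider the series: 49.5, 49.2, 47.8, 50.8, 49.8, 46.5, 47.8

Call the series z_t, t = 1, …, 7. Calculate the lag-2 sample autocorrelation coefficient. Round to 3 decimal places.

-0.498

Mean z̄ = (49.5 + 49.2 + 47.8 + 50.8 + 49.8 + 46.5 + 47.8)/7 = 48.7714
Σ(z_t−z̄)(z_{t+2}−z̄) = (-0.7078) + (0.8694) + (-0.9992) + (-4.6078) + (-0.9992) = -6.4445
Denominator Σ(z_t−z̄)² = 12.9343
r_2 = -6.4445 / 12.9343 = -0.498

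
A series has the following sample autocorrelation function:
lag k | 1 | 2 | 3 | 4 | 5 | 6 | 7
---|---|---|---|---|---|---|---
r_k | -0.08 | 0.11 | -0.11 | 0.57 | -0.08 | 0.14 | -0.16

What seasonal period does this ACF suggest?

4

The largest autocorrelation is r_4 = 0.57; the remaining lags stay at or below 0.14.
The dominant spike at lag 4 indicates a seasonal period of 4.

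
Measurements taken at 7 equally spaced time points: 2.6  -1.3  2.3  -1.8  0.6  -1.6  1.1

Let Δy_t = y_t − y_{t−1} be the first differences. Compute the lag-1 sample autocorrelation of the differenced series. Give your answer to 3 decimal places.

First differences Δy: -3.9, 3.6, -4.1, 2.4, -2.2, 2.7
Mean of differences = -0.2500
Numerator Σ(Δy_t−Δȳ)(Δy_{t+1}−Δȳ) = -49.9975
Denominator Σ(Δy_t−Δȳ)² = 62.4950
r_1(Δy) = -49.9975 / 62.4950 = -0.800

-0.800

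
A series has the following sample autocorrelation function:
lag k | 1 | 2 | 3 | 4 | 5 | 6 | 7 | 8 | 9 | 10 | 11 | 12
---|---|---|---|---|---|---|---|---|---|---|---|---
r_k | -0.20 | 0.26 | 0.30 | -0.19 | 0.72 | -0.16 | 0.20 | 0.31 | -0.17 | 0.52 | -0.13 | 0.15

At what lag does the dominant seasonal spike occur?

The largest autocorrelation is r_5 = 0.72, with a weaker echo at lag 10 (0.52); the remaining lags stay at or below 0.31.
The dominant spike at lag 5 indicates a seasonal period of 5.

5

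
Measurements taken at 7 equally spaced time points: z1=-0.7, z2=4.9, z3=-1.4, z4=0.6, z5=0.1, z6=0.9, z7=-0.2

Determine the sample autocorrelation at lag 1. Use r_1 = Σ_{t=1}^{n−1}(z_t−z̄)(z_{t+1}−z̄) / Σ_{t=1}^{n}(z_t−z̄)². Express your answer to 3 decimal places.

Mean z̄ = (-0.7 + 4.9 − 1.4 + 0.6 + 0.1 + 0.9 − 0.2)/7 = 0.6000
Deviations from mean: -1.3000, 4.3000, -2.0000, 0.0000, -0.5000, 0.3000, -0.8000
Σ(z_t−z̄)(z_{t+1}−z̄) = (-5.5900) + (-8.6000) + (0.0000) + (0.0000) + (-0.1500) + (-0.2400) = -14.5800
Denominator Σ(z_t−z̄)² = 25.1600
r_1 = -14.5800 / 25.1600 = -0.579

-0.579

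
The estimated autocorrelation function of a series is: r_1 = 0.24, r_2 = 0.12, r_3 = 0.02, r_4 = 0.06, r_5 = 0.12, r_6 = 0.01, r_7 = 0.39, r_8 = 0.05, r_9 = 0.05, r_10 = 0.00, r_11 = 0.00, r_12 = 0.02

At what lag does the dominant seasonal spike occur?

The largest autocorrelation is r_7 = 0.39; the remaining lags stay at or below 0.24. The elevated value at lag 1 (0.24), dropping to 0.12 at lag 2, reflects decaying short-term dependence rather than seasonality.
The dominant spike at lag 7 indicates a seasonal period of 7.

7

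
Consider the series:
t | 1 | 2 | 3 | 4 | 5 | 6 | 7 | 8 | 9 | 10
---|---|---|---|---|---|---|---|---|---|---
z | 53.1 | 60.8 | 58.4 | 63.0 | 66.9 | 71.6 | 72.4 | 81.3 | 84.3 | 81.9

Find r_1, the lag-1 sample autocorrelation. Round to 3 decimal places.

0.693

Mean z̄ = (53.1 + 60.8 + 58.4 + 63.0 + 66.9 + 71.6 + 72.4 + 81.3 + 84.3 + 81.9)/10 = 69.3700
Numerator Σ_{t=1}^{9}(z_t−z̄)(z_{t+1}−z̄) = 721.6441
Denominator Σ(z_t−z̄)² = 1041.5610
r_1 = 721.6441 / 1041.5610 = 0.693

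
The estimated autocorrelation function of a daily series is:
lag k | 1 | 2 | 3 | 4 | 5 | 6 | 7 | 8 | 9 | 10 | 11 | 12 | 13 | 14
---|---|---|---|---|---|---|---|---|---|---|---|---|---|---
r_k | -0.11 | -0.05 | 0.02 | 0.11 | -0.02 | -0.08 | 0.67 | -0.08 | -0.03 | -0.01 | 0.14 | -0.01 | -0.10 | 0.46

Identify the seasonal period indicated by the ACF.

7

The largest autocorrelation is r_7 = 0.67, with a weaker echo at lag 14 (0.46); the remaining lags stay at or below 0.14.
The dominant spike at lag 7 indicates a seasonal period of 7.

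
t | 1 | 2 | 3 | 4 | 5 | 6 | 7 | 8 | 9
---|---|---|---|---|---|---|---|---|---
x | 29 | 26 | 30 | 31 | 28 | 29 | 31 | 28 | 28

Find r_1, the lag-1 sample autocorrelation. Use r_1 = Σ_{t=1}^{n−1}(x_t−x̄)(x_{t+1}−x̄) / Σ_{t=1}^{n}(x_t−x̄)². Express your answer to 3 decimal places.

Mean x̄ = (29 + 26 + 30 + 31 + 28 + 29 + 31 + 28 + 28)/9 = 28.8889
Numerator Σ_{t=1}^{8}(x_t−x̄)(x_{t+1}−x̄) = -4.0123
Denominator Σ(x_t−x̄)² = 20.8889
r_1 = -4.0123 / 20.8889 = -0.192

-0.192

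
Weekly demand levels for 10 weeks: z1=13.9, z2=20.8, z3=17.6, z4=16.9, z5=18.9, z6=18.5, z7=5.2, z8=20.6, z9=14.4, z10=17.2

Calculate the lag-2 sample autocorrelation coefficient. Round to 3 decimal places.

0.053

Mean z̄ = (13.9 + 20.8 + 17.6 + 16.9 + 18.9 + 18.5 + 5.2 + 20.6 + 14.4 + 17.2)/10 = 16.4000
Numerator Σ_{t=1}^{8}(z_t−z̄)(z_{t+2}−z̄) = 9.8300
Denominator Σ(z_t−z̄)² = 185.6800
r_2 = 9.8300 / 185.6800 = 0.053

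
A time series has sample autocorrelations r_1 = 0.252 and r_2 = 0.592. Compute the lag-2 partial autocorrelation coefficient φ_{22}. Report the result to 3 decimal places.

φ_{22} = (r_2 − r_1²) / (1 − r_1²)
r_1² = (0.252)² = 0.063504
Numerator = 0.592 − 0.0635 = 0.5285; denominator = 1 − 0.0635 = 0.9365
φ_{22} = 0.5285 / 0.9365 = 0.564

0.564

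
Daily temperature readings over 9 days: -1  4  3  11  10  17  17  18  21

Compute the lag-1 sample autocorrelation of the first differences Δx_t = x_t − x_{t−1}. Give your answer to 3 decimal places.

First differences Δx: 5, -1, 8, -1, 7, 0, 1, 3
Mean of differences = 2.7500
Numerator Σ(Δx_t−Δx̄)(Δx_{t+1}−Δx̄) = -71.0625
Denominator Σ(Δx_t−Δx̄)² = 89.5000
r_1(Δx) = -71.0625 / 89.5000 = -0.794

-0.794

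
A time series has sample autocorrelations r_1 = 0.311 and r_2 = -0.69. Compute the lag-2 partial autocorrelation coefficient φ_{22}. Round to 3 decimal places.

-0.871

φ_{22} = (r_2 − r_1²) / (1 − r_1²)
r_1² = (0.311)² = 0.096721
Numerator = -0.69 − 0.0967 = -0.7867; denominator = 1 − 0.0967 = 0.9033
φ_{22} = -0.7867 / 0.9033 = -0.871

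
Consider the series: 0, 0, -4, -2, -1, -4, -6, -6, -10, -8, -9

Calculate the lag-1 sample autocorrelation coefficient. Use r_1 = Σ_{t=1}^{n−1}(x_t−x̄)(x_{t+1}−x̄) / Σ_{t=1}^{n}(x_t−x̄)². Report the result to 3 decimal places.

Mean x̄ = (0 + 0 − 4 − 2 − 1 − 4 − 6 − 6 − 10 − 8 − 9)/11 = -4.5455
Numerator Σ_{t=1}^{10}(x_t−x̄)(x_{t+1}−x̄) = 78.9752
Denominator Σ(x_t−x̄)² = 126.7273
r_1 = 78.9752 / 126.7273 = 0.623

0.623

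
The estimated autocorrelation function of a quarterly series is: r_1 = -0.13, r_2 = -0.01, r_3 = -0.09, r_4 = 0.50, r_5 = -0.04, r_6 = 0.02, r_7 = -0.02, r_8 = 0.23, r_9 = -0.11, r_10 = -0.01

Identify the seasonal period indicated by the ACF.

The largest autocorrelation is r_4 = 0.50, with a weaker echo at lag 8 (0.23); the remaining lags stay at or below 0.02.
The dominant spike at lag 4 indicates a seasonal period of 4.

4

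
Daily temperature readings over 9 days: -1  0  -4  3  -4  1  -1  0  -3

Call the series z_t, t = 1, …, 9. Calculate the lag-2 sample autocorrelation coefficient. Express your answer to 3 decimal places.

Mean z̄ = (-1 + 0 − 4 + 3 − 4 + 1 − 1 + 0 − 3)/9 = -1.0000
Numerator Σ_{t=1}^{7}(z_t−z̄)(z_{t+2}−z̄) = 23.0000
Denominator Σ(z_t−z̄)² = 44.0000
r_2 = 23.0000 / 44.0000 = 0.523

0.523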